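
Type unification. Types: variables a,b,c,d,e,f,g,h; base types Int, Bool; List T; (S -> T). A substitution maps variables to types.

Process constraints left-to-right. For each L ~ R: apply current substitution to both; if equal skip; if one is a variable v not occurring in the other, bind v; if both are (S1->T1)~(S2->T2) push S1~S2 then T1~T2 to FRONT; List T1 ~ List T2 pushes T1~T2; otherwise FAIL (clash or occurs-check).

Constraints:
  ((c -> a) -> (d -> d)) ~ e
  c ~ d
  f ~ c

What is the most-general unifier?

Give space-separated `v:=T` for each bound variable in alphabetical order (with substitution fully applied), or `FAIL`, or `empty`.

step 1: unify ((c -> a) -> (d -> d)) ~ e  [subst: {-} | 2 pending]
  bind e := ((c -> a) -> (d -> d))
step 2: unify c ~ d  [subst: {e:=((c -> a) -> (d -> d))} | 1 pending]
  bind c := d
step 3: unify f ~ d  [subst: {e:=((c -> a) -> (d -> d)), c:=d} | 0 pending]
  bind f := d

Answer: c:=d e:=((d -> a) -> (d -> d)) f:=d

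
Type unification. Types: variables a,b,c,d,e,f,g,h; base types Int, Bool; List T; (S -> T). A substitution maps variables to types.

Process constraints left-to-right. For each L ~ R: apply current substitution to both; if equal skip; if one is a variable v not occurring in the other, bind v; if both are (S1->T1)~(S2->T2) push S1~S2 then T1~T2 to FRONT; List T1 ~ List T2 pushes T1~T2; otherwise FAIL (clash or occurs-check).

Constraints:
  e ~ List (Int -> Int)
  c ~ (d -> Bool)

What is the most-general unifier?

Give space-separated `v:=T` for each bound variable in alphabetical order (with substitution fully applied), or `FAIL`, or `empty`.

Answer: c:=(d -> Bool) e:=List (Int -> Int)

Derivation:
step 1: unify e ~ List (Int -> Int)  [subst: {-} | 1 pending]
  bind e := List (Int -> Int)
step 2: unify c ~ (d -> Bool)  [subst: {e:=List (Int -> Int)} | 0 pending]
  bind c := (d -> Bool)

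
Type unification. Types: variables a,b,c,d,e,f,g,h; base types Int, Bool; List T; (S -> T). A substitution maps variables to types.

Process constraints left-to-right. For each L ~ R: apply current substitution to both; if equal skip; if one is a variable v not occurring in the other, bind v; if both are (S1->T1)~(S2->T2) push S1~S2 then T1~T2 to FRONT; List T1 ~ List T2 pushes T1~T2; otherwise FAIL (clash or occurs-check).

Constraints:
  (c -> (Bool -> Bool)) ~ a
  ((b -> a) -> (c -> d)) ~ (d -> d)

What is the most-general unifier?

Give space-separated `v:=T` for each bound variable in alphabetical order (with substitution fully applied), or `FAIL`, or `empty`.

step 1: unify (c -> (Bool -> Bool)) ~ a  [subst: {-} | 1 pending]
  bind a := (c -> (Bool -> Bool))
step 2: unify ((b -> (c -> (Bool -> Bool))) -> (c -> d)) ~ (d -> d)  [subst: {a:=(c -> (Bool -> Bool))} | 0 pending]
  -> decompose arrow: push (b -> (c -> (Bool -> Bool)))~d, (c -> d)~d
step 3: unify (b -> (c -> (Bool -> Bool))) ~ d  [subst: {a:=(c -> (Bool -> Bool))} | 1 pending]
  bind d := (b -> (c -> (Bool -> Bool)))
step 4: unify (c -> (b -> (c -> (Bool -> Bool)))) ~ (b -> (c -> (Bool -> Bool)))  [subst: {a:=(c -> (Bool -> Bool)), d:=(b -> (c -> (Bool -> Bool)))} | 0 pending]
  -> decompose arrow: push c~b, (b -> (c -> (Bool -> Bool)))~(c -> (Bool -> Bool))
step 5: unify c ~ b  [subst: {a:=(c -> (Bool -> Bool)), d:=(b -> (c -> (Bool -> Bool)))} | 1 pending]
  bind c := b
step 6: unify (b -> (b -> (Bool -> Bool))) ~ (b -> (Bool -> Bool))  [subst: {a:=(c -> (Bool -> Bool)), d:=(b -> (c -> (Bool -> Bool))), c:=b} | 0 pending]
  -> decompose arrow: push b~b, (b -> (Bool -> Bool))~(Bool -> Bool)
step 7: unify b ~ b  [subst: {a:=(c -> (Bool -> Bool)), d:=(b -> (c -> (Bool -> Bool))), c:=b} | 1 pending]
  -> identical, skip
step 8: unify (b -> (Bool -> Bool)) ~ (Bool -> Bool)  [subst: {a:=(c -> (Bool -> Bool)), d:=(b -> (c -> (Bool -> Bool))), c:=b} | 0 pending]
  -> decompose arrow: push b~Bool, (Bool -> Bool)~Bool
step 9: unify b ~ Bool  [subst: {a:=(c -> (Bool -> Bool)), d:=(b -> (c -> (Bool -> Bool))), c:=b} | 1 pending]
  bind b := Bool
step 10: unify (Bool -> Bool) ~ Bool  [subst: {a:=(c -> (Bool -> Bool)), d:=(b -> (c -> (Bool -> Bool))), c:=b, b:=Bool} | 0 pending]
  clash: (Bool -> Bool) vs Bool

Answer: FAIL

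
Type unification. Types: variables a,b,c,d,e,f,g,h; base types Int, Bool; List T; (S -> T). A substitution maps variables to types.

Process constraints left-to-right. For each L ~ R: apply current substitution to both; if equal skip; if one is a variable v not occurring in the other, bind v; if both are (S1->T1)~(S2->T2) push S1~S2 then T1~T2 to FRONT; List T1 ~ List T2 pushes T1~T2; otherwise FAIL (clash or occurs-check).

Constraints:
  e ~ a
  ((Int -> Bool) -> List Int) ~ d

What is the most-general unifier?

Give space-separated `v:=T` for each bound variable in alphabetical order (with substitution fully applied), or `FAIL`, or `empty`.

step 1: unify e ~ a  [subst: {-} | 1 pending]
  bind e := a
step 2: unify ((Int -> Bool) -> List Int) ~ d  [subst: {e:=a} | 0 pending]
  bind d := ((Int -> Bool) -> List Int)

Answer: d:=((Int -> Bool) -> List Int) e:=a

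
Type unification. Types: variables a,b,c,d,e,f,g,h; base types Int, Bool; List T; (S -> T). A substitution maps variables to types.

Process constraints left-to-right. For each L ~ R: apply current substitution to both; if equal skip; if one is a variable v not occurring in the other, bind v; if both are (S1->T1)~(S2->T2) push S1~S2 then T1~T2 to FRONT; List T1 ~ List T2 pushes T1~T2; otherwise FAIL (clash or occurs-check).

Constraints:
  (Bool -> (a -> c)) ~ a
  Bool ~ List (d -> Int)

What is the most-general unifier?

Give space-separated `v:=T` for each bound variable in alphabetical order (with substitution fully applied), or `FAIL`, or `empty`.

Answer: FAIL

Derivation:
step 1: unify (Bool -> (a -> c)) ~ a  [subst: {-} | 1 pending]
  occurs-check fail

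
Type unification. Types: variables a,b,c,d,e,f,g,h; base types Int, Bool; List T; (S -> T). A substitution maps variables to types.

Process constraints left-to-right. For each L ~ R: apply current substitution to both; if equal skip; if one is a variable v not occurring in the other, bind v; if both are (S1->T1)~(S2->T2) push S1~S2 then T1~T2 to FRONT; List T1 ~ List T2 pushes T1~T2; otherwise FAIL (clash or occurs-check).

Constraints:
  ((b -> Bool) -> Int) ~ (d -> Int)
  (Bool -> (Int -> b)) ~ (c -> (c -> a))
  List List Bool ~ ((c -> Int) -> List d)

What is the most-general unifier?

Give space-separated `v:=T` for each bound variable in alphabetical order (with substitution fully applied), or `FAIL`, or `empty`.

Answer: FAIL

Derivation:
step 1: unify ((b -> Bool) -> Int) ~ (d -> Int)  [subst: {-} | 2 pending]
  -> decompose arrow: push (b -> Bool)~d, Int~Int
step 2: unify (b -> Bool) ~ d  [subst: {-} | 3 pending]
  bind d := (b -> Bool)
step 3: unify Int ~ Int  [subst: {d:=(b -> Bool)} | 2 pending]
  -> identical, skip
step 4: unify (Bool -> (Int -> b)) ~ (c -> (c -> a))  [subst: {d:=(b -> Bool)} | 1 pending]
  -> decompose arrow: push Bool~c, (Int -> b)~(c -> a)
step 5: unify Bool ~ c  [subst: {d:=(b -> Bool)} | 2 pending]
  bind c := Bool
step 6: unify (Int -> b) ~ (Bool -> a)  [subst: {d:=(b -> Bool), c:=Bool} | 1 pending]
  -> decompose arrow: push Int~Bool, b~a
step 7: unify Int ~ Bool  [subst: {d:=(b -> Bool), c:=Bool} | 2 pending]
  clash: Int vs Bool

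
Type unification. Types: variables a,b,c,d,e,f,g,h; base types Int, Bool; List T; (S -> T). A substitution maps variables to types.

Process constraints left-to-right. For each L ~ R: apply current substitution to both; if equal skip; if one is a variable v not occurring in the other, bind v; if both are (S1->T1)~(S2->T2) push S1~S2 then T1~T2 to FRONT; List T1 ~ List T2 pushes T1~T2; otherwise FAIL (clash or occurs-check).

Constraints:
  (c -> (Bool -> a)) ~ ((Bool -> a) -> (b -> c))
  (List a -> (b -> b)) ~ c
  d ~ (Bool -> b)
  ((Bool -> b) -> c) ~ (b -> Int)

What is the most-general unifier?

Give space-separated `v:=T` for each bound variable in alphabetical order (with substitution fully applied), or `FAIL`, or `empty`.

Answer: FAIL

Derivation:
step 1: unify (c -> (Bool -> a)) ~ ((Bool -> a) -> (b -> c))  [subst: {-} | 3 pending]
  -> decompose arrow: push c~(Bool -> a), (Bool -> a)~(b -> c)
step 2: unify c ~ (Bool -> a)  [subst: {-} | 4 pending]
  bind c := (Bool -> a)
step 3: unify (Bool -> a) ~ (b -> (Bool -> a))  [subst: {c:=(Bool -> a)} | 3 pending]
  -> decompose arrow: push Bool~b, a~(Bool -> a)
step 4: unify Bool ~ b  [subst: {c:=(Bool -> a)} | 4 pending]
  bind b := Bool
step 5: unify a ~ (Bool -> a)  [subst: {c:=(Bool -> a), b:=Bool} | 3 pending]
  occurs-check fail: a in (Bool -> a)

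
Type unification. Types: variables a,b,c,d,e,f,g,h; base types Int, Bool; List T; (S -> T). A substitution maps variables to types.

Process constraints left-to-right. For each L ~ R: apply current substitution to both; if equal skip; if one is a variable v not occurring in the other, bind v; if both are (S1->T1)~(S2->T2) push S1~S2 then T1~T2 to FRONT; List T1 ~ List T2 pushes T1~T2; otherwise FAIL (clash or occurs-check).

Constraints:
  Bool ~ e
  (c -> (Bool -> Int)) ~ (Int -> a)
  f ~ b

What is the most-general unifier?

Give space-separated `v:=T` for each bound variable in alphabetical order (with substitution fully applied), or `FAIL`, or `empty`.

Answer: a:=(Bool -> Int) c:=Int e:=Bool f:=b

Derivation:
step 1: unify Bool ~ e  [subst: {-} | 2 pending]
  bind e := Bool
step 2: unify (c -> (Bool -> Int)) ~ (Int -> a)  [subst: {e:=Bool} | 1 pending]
  -> decompose arrow: push c~Int, (Bool -> Int)~a
step 3: unify c ~ Int  [subst: {e:=Bool} | 2 pending]
  bind c := Int
step 4: unify (Bool -> Int) ~ a  [subst: {e:=Bool, c:=Int} | 1 pending]
  bind a := (Bool -> Int)
step 5: unify f ~ b  [subst: {e:=Bool, c:=Int, a:=(Bool -> Int)} | 0 pending]
  bind f := b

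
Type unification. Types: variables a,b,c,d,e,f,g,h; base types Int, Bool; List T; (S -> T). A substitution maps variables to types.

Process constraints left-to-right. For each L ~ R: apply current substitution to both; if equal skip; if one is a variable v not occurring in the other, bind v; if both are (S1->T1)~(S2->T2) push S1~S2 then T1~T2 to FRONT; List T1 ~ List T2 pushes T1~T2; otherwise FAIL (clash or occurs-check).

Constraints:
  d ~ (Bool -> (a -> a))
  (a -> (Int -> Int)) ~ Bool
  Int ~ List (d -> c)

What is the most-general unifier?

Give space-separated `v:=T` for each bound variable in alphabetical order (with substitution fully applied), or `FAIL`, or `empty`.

step 1: unify d ~ (Bool -> (a -> a))  [subst: {-} | 2 pending]
  bind d := (Bool -> (a -> a))
step 2: unify (a -> (Int -> Int)) ~ Bool  [subst: {d:=(Bool -> (a -> a))} | 1 pending]
  clash: (a -> (Int -> Int)) vs Bool

Answer: FAIL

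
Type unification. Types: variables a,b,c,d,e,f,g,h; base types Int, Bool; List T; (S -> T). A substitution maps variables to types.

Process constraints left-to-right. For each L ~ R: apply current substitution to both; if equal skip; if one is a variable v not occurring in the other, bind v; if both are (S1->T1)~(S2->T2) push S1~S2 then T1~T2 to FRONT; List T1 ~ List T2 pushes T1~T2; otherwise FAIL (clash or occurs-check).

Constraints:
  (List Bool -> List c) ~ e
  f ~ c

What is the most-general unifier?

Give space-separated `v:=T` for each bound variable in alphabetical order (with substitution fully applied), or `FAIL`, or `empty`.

Answer: e:=(List Bool -> List c) f:=c

Derivation:
step 1: unify (List Bool -> List c) ~ e  [subst: {-} | 1 pending]
  bind e := (List Bool -> List c)
step 2: unify f ~ c  [subst: {e:=(List Bool -> List c)} | 0 pending]
  bind f := c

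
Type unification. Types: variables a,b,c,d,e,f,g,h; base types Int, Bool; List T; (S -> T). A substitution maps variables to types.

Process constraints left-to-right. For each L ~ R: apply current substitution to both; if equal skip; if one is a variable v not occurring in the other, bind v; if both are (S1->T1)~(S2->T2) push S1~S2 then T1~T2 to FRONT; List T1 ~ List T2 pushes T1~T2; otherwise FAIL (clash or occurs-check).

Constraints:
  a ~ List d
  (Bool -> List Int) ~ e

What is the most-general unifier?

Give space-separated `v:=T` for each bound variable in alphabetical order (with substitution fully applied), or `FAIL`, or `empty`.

step 1: unify a ~ List d  [subst: {-} | 1 pending]
  bind a := List d
step 2: unify (Bool -> List Int) ~ e  [subst: {a:=List d} | 0 pending]
  bind e := (Bool -> List Int)

Answer: a:=List d e:=(Bool -> List Int)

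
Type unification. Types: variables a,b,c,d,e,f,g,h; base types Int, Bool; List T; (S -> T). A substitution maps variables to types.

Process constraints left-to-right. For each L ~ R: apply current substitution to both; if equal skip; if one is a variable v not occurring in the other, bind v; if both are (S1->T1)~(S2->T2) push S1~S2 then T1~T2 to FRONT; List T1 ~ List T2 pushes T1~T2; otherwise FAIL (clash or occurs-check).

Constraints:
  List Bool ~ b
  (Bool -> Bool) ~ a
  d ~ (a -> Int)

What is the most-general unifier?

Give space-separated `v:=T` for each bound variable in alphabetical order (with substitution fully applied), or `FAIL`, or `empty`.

step 1: unify List Bool ~ b  [subst: {-} | 2 pending]
  bind b := List Bool
step 2: unify (Bool -> Bool) ~ a  [subst: {b:=List Bool} | 1 pending]
  bind a := (Bool -> Bool)
step 3: unify d ~ ((Bool -> Bool) -> Int)  [subst: {b:=List Bool, a:=(Bool -> Bool)} | 0 pending]
  bind d := ((Bool -> Bool) -> Int)

Answer: a:=(Bool -> Bool) b:=List Bool d:=((Bool -> Bool) -> Int)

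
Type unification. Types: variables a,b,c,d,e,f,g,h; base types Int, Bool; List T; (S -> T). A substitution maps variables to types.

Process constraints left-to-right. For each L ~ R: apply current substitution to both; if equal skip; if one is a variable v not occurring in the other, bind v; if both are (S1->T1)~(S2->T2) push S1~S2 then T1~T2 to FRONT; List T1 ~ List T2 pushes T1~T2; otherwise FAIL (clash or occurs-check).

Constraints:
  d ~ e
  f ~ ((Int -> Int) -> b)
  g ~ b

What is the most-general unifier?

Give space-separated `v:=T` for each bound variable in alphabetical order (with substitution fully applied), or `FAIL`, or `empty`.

step 1: unify d ~ e  [subst: {-} | 2 pending]
  bind d := e
step 2: unify f ~ ((Int -> Int) -> b)  [subst: {d:=e} | 1 pending]
  bind f := ((Int -> Int) -> b)
step 3: unify g ~ b  [subst: {d:=e, f:=((Int -> Int) -> b)} | 0 pending]
  bind g := b

Answer: d:=e f:=((Int -> Int) -> b) g:=b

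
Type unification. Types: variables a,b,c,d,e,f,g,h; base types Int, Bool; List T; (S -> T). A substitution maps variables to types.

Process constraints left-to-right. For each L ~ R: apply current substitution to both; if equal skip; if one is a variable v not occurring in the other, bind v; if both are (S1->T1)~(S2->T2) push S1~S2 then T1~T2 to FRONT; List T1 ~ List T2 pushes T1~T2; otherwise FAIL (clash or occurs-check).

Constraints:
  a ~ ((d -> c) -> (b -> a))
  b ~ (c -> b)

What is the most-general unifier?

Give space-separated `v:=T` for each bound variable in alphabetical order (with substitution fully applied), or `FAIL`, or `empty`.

step 1: unify a ~ ((d -> c) -> (b -> a))  [subst: {-} | 1 pending]
  occurs-check fail: a in ((d -> c) -> (b -> a))

Answer: FAIL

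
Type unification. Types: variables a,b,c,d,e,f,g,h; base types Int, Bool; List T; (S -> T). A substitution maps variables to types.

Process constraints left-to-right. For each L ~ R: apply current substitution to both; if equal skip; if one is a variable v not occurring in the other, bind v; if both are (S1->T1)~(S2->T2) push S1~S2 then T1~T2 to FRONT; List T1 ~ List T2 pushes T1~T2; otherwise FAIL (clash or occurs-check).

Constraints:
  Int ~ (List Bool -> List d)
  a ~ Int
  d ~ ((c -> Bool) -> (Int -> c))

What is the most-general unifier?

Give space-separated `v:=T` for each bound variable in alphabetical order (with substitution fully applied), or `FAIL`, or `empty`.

Answer: FAIL

Derivation:
step 1: unify Int ~ (List Bool -> List d)  [subst: {-} | 2 pending]
  clash: Int vs (List Bool -> List d)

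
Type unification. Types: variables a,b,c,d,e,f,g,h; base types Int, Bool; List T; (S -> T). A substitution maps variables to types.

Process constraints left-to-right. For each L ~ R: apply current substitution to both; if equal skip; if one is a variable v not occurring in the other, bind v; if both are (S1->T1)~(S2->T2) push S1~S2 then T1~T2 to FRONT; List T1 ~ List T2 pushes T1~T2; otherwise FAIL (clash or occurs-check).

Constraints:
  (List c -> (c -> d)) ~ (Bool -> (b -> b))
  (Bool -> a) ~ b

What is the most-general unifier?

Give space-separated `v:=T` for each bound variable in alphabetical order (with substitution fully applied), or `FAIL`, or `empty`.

Answer: FAIL

Derivation:
step 1: unify (List c -> (c -> d)) ~ (Bool -> (b -> b))  [subst: {-} | 1 pending]
  -> decompose arrow: push List c~Bool, (c -> d)~(b -> b)
step 2: unify List c ~ Bool  [subst: {-} | 2 pending]
  clash: List c vs Bool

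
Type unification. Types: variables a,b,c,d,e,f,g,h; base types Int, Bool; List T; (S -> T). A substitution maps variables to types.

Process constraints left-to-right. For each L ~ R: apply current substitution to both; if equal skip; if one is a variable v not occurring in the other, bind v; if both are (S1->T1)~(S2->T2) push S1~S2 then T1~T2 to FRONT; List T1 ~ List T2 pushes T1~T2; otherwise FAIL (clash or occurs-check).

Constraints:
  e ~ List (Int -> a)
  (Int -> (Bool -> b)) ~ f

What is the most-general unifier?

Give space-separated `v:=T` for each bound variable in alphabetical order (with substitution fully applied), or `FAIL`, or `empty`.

Answer: e:=List (Int -> a) f:=(Int -> (Bool -> b))

Derivation:
step 1: unify e ~ List (Int -> a)  [subst: {-} | 1 pending]
  bind e := List (Int -> a)
step 2: unify (Int -> (Bool -> b)) ~ f  [subst: {e:=List (Int -> a)} | 0 pending]
  bind f := (Int -> (Bool -> b))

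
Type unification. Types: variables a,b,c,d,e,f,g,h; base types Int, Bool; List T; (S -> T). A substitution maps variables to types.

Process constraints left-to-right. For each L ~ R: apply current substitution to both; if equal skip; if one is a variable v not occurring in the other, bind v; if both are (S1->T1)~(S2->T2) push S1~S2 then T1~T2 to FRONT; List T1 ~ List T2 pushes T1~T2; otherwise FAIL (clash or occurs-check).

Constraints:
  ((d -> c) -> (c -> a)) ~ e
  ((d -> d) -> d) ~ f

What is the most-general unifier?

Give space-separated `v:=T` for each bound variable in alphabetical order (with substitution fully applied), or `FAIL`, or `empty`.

step 1: unify ((d -> c) -> (c -> a)) ~ e  [subst: {-} | 1 pending]
  bind e := ((d -> c) -> (c -> a))
step 2: unify ((d -> d) -> d) ~ f  [subst: {e:=((d -> c) -> (c -> a))} | 0 pending]
  bind f := ((d -> d) -> d)

Answer: e:=((d -> c) -> (c -> a)) f:=((d -> d) -> d)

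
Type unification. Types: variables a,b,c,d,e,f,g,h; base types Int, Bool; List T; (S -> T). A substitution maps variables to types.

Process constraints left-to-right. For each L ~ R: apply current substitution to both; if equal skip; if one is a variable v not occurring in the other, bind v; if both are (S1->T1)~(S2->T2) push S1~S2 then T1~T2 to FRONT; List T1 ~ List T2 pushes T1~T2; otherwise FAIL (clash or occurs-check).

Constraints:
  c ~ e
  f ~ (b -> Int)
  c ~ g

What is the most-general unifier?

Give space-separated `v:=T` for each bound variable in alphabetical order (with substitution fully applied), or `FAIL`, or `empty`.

Answer: c:=g e:=g f:=(b -> Int)

Derivation:
step 1: unify c ~ e  [subst: {-} | 2 pending]
  bind c := e
step 2: unify f ~ (b -> Int)  [subst: {c:=e} | 1 pending]
  bind f := (b -> Int)
step 3: unify e ~ g  [subst: {c:=e, f:=(b -> Int)} | 0 pending]
  bind e := g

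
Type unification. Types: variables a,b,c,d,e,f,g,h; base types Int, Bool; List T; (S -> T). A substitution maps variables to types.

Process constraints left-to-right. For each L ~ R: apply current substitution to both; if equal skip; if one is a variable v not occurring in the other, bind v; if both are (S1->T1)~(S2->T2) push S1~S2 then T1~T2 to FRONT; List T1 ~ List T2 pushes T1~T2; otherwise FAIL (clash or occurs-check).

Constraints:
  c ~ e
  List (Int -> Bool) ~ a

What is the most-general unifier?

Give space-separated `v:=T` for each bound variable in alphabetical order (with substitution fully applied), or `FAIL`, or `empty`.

step 1: unify c ~ e  [subst: {-} | 1 pending]
  bind c := e
step 2: unify List (Int -> Bool) ~ a  [subst: {c:=e} | 0 pending]
  bind a := List (Int -> Bool)

Answer: a:=List (Int -> Bool) c:=e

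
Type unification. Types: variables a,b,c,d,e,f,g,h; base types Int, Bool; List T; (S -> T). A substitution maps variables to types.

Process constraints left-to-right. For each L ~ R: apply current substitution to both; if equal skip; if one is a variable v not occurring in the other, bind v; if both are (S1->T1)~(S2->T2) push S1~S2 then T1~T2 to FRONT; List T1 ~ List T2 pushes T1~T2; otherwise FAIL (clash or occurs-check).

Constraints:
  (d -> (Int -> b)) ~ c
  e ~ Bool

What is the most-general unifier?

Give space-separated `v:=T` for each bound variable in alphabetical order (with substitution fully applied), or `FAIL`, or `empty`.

Answer: c:=(d -> (Int -> b)) e:=Bool

Derivation:
step 1: unify (d -> (Int -> b)) ~ c  [subst: {-} | 1 pending]
  bind c := (d -> (Int -> b))
step 2: unify e ~ Bool  [subst: {c:=(d -> (Int -> b))} | 0 pending]
  bind e := Bool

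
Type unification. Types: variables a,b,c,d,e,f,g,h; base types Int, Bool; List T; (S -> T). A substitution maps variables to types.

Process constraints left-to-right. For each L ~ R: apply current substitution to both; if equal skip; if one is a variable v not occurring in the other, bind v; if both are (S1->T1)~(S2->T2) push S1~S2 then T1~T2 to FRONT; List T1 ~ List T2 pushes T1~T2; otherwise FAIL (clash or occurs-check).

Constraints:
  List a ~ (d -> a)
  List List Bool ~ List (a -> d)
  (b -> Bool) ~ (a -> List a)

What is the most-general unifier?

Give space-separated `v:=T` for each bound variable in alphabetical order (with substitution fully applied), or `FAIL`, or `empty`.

step 1: unify List a ~ (d -> a)  [subst: {-} | 2 pending]
  clash: List a vs (d -> a)

Answer: FAIL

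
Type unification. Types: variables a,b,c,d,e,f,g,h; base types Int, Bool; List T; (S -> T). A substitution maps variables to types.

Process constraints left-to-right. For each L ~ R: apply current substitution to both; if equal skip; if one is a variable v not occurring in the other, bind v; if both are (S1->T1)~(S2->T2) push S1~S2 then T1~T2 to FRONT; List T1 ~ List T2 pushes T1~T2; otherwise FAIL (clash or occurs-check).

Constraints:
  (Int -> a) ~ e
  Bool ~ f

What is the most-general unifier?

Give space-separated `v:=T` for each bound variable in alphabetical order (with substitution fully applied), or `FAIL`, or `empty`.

step 1: unify (Int -> a) ~ e  [subst: {-} | 1 pending]
  bind e := (Int -> a)
step 2: unify Bool ~ f  [subst: {e:=(Int -> a)} | 0 pending]
  bind f := Bool

Answer: e:=(Int -> a) f:=Bool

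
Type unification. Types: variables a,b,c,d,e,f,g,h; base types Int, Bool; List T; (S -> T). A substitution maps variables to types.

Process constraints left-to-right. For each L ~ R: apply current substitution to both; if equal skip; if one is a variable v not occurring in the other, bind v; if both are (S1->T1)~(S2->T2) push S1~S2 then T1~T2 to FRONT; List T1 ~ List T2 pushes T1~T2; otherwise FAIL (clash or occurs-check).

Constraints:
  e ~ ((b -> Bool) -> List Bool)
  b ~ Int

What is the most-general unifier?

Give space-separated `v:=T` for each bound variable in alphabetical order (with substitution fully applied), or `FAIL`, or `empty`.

step 1: unify e ~ ((b -> Bool) -> List Bool)  [subst: {-} | 1 pending]
  bind e := ((b -> Bool) -> List Bool)
step 2: unify b ~ Int  [subst: {e:=((b -> Bool) -> List Bool)} | 0 pending]
  bind b := Int

Answer: b:=Int e:=((Int -> Bool) -> List Bool)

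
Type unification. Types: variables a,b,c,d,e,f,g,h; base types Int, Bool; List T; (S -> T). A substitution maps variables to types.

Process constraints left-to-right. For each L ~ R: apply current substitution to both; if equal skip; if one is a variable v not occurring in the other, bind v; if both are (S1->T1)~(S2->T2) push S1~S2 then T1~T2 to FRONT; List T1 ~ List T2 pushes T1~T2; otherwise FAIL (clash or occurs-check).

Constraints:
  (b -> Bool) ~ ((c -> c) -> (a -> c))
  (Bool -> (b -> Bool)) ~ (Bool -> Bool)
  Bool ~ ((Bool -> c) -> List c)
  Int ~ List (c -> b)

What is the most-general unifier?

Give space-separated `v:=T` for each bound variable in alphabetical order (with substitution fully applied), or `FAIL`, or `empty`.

step 1: unify (b -> Bool) ~ ((c -> c) -> (a -> c))  [subst: {-} | 3 pending]
  -> decompose arrow: push b~(c -> c), Bool~(a -> c)
step 2: unify b ~ (c -> c)  [subst: {-} | 4 pending]
  bind b := (c -> c)
step 3: unify Bool ~ (a -> c)  [subst: {b:=(c -> c)} | 3 pending]
  clash: Bool vs (a -> c)

Answer: FAIL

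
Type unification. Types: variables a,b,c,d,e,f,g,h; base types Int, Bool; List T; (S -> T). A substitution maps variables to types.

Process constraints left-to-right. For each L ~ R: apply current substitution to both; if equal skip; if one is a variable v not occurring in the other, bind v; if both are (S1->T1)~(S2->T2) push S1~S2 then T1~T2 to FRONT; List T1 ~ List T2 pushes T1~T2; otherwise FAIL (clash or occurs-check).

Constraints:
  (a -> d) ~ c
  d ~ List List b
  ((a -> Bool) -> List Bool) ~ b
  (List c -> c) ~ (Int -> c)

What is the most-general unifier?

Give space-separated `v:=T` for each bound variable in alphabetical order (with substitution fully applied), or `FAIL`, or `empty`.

step 1: unify (a -> d) ~ c  [subst: {-} | 3 pending]
  bind c := (a -> d)
step 2: unify d ~ List List b  [subst: {c:=(a -> d)} | 2 pending]
  bind d := List List b
step 3: unify ((a -> Bool) -> List Bool) ~ b  [subst: {c:=(a -> d), d:=List List b} | 1 pending]
  bind b := ((a -> Bool) -> List Bool)
step 4: unify (List (a -> List List ((a -> Bool) -> List Bool)) -> (a -> List List ((a -> Bool) -> List Bool))) ~ (Int -> (a -> List List ((a -> Bool) -> List Bool)))  [subst: {c:=(a -> d), d:=List List b, b:=((a -> Bool) -> List Bool)} | 0 pending]
  -> decompose arrow: push List (a -> List List ((a -> Bool) -> List Bool))~Int, (a -> List List ((a -> Bool) -> List Bool))~(a -> List List ((a -> Bool) -> List Bool))
step 5: unify List (a -> List List ((a -> Bool) -> List Bool)) ~ Int  [subst: {c:=(a -> d), d:=List List b, b:=((a -> Bool) -> List Bool)} | 1 pending]
  clash: List (a -> List List ((a -> Bool) -> List Bool)) vs Int

Answer: FAIL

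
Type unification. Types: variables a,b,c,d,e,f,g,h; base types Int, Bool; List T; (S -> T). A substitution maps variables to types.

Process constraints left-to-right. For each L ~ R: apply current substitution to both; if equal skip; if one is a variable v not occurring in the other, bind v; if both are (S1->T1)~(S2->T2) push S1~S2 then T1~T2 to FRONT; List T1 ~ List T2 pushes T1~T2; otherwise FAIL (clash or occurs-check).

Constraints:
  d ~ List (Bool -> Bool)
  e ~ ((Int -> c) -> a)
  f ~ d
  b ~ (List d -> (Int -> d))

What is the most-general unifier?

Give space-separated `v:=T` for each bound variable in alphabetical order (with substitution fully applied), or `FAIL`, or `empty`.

Answer: b:=(List List (Bool -> Bool) -> (Int -> List (Bool -> Bool))) d:=List (Bool -> Bool) e:=((Int -> c) -> a) f:=List (Bool -> Bool)

Derivation:
step 1: unify d ~ List (Bool -> Bool)  [subst: {-} | 3 pending]
  bind d := List (Bool -> Bool)
step 2: unify e ~ ((Int -> c) -> a)  [subst: {d:=List (Bool -> Bool)} | 2 pending]
  bind e := ((Int -> c) -> a)
step 3: unify f ~ List (Bool -> Bool)  [subst: {d:=List (Bool -> Bool), e:=((Int -> c) -> a)} | 1 pending]
  bind f := List (Bool -> Bool)
step 4: unify b ~ (List List (Bool -> Bool) -> (Int -> List (Bool -> Bool)))  [subst: {d:=List (Bool -> Bool), e:=((Int -> c) -> a), f:=List (Bool -> Bool)} | 0 pending]
  bind b := (List List (Bool -> Bool) -> (Int -> List (Bool -> Bool)))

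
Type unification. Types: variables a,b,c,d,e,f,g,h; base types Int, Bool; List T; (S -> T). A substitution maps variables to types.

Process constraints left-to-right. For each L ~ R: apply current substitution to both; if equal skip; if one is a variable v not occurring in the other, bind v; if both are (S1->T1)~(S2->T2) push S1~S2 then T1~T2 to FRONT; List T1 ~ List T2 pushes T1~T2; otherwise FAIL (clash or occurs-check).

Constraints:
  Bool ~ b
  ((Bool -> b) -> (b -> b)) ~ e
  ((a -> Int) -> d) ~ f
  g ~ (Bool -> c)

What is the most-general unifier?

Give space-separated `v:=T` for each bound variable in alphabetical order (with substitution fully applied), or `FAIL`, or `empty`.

step 1: unify Bool ~ b  [subst: {-} | 3 pending]
  bind b := Bool
step 2: unify ((Bool -> Bool) -> (Bool -> Bool)) ~ e  [subst: {b:=Bool} | 2 pending]
  bind e := ((Bool -> Bool) -> (Bool -> Bool))
step 3: unify ((a -> Int) -> d) ~ f  [subst: {b:=Bool, e:=((Bool -> Bool) -> (Bool -> Bool))} | 1 pending]
  bind f := ((a -> Int) -> d)
step 4: unify g ~ (Bool -> c)  [subst: {b:=Bool, e:=((Bool -> Bool) -> (Bool -> Bool)), f:=((a -> Int) -> d)} | 0 pending]
  bind g := (Bool -> c)

Answer: b:=Bool e:=((Bool -> Bool) -> (Bool -> Bool)) f:=((a -> Int) -> d) g:=(Bool -> c)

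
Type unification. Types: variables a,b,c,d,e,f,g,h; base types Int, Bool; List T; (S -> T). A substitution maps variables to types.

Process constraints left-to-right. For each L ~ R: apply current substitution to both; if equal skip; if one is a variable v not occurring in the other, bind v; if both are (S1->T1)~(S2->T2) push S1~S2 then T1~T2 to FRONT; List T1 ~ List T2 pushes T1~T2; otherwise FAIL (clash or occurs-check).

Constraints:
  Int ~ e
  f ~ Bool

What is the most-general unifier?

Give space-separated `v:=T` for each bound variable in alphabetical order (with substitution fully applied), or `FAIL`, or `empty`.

Answer: e:=Int f:=Bool

Derivation:
step 1: unify Int ~ e  [subst: {-} | 1 pending]
  bind e := Int
step 2: unify f ~ Bool  [subst: {e:=Int} | 0 pending]
  bind f := Bool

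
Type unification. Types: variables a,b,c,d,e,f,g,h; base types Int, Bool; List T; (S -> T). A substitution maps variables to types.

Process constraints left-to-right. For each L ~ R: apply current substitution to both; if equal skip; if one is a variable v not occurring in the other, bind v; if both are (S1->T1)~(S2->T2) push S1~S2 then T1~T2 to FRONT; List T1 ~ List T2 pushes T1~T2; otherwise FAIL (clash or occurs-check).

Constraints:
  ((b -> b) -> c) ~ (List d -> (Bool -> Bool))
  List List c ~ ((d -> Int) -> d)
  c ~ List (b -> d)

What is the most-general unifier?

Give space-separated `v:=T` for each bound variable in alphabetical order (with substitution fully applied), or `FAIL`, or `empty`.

Answer: FAIL

Derivation:
step 1: unify ((b -> b) -> c) ~ (List d -> (Bool -> Bool))  [subst: {-} | 2 pending]
  -> decompose arrow: push (b -> b)~List d, c~(Bool -> Bool)
step 2: unify (b -> b) ~ List d  [subst: {-} | 3 pending]
  clash: (b -> b) vs List d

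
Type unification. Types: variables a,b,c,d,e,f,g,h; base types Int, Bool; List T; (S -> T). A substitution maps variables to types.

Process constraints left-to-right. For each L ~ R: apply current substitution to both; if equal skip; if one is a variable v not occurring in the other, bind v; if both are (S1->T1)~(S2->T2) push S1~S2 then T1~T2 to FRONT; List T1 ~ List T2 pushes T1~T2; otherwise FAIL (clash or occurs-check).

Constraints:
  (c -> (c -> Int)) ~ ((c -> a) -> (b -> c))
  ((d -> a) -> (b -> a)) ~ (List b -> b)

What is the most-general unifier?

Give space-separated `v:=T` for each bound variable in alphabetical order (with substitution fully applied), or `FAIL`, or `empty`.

Answer: FAIL

Derivation:
step 1: unify (c -> (c -> Int)) ~ ((c -> a) -> (b -> c))  [subst: {-} | 1 pending]
  -> decompose arrow: push c~(c -> a), (c -> Int)~(b -> c)
step 2: unify c ~ (c -> a)  [subst: {-} | 2 pending]
  occurs-check fail: c in (c -> a)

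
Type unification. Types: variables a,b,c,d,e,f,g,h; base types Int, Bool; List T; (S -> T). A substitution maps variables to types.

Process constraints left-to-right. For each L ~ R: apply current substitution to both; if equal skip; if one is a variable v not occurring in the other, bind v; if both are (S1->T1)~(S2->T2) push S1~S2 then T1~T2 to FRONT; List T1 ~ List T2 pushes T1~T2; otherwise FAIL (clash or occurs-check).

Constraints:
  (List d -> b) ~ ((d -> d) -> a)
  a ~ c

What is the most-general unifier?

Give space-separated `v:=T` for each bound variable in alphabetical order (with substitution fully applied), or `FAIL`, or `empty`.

Answer: FAIL

Derivation:
step 1: unify (List d -> b) ~ ((d -> d) -> a)  [subst: {-} | 1 pending]
  -> decompose arrow: push List d~(d -> d), b~a
step 2: unify List d ~ (d -> d)  [subst: {-} | 2 pending]
  clash: List d vs (d -> d)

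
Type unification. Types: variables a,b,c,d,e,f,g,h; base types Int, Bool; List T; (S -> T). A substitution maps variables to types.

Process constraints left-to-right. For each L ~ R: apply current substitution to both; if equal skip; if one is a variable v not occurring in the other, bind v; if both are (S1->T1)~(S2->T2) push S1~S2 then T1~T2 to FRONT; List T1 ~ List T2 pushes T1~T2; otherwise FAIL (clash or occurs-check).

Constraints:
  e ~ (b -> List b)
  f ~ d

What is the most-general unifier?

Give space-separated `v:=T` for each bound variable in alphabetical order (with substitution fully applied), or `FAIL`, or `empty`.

Answer: e:=(b -> List b) f:=d

Derivation:
step 1: unify e ~ (b -> List b)  [subst: {-} | 1 pending]
  bind e := (b -> List b)
step 2: unify f ~ d  [subst: {e:=(b -> List b)} | 0 pending]
  bind f := d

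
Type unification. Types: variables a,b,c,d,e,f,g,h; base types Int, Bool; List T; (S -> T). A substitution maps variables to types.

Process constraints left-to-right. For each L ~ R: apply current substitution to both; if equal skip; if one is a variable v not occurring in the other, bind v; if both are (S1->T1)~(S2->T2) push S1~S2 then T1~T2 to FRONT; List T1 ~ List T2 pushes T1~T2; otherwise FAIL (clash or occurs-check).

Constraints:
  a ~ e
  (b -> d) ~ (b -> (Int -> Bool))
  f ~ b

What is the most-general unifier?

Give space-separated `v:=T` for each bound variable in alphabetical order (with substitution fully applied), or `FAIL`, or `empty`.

Answer: a:=e d:=(Int -> Bool) f:=b

Derivation:
step 1: unify a ~ e  [subst: {-} | 2 pending]
  bind a := e
step 2: unify (b -> d) ~ (b -> (Int -> Bool))  [subst: {a:=e} | 1 pending]
  -> decompose arrow: push b~b, d~(Int -> Bool)
step 3: unify b ~ b  [subst: {a:=e} | 2 pending]
  -> identical, skip
step 4: unify d ~ (Int -> Bool)  [subst: {a:=e} | 1 pending]
  bind d := (Int -> Bool)
step 5: unify f ~ b  [subst: {a:=e, d:=(Int -> Bool)} | 0 pending]
  bind f := b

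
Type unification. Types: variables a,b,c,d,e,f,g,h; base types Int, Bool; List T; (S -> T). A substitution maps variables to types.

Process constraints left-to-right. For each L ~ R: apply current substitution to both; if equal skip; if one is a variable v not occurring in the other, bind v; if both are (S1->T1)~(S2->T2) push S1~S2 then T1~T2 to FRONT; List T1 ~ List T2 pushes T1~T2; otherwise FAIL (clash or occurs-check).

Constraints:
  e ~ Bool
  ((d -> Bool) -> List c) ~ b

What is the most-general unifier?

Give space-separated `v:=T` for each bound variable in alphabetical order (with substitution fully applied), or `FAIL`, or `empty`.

step 1: unify e ~ Bool  [subst: {-} | 1 pending]
  bind e := Bool
step 2: unify ((d -> Bool) -> List c) ~ b  [subst: {e:=Bool} | 0 pending]
  bind b := ((d -> Bool) -> List c)

Answer: b:=((d -> Bool) -> List c) e:=Bool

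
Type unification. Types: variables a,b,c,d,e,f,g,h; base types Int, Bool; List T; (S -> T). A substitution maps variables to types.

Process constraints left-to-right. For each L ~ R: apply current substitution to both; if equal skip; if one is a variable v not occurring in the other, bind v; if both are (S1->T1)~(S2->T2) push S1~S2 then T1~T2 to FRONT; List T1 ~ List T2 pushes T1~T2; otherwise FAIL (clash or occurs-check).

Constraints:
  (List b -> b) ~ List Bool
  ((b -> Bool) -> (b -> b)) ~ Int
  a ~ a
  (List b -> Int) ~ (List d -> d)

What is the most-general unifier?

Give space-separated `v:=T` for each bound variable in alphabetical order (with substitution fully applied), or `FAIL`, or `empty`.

step 1: unify (List b -> b) ~ List Bool  [subst: {-} | 3 pending]
  clash: (List b -> b) vs List Bool

Answer: FAIL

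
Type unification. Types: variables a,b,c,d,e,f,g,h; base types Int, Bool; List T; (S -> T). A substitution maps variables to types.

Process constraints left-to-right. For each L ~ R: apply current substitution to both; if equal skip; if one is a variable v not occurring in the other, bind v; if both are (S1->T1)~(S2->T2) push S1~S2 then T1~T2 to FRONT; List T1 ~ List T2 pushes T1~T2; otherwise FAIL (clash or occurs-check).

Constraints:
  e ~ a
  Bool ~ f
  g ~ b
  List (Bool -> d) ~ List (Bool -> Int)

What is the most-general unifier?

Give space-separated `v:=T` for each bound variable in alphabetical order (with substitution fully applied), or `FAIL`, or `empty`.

step 1: unify e ~ a  [subst: {-} | 3 pending]
  bind e := a
step 2: unify Bool ~ f  [subst: {e:=a} | 2 pending]
  bind f := Bool
step 3: unify g ~ b  [subst: {e:=a, f:=Bool} | 1 pending]
  bind g := b
step 4: unify List (Bool -> d) ~ List (Bool -> Int)  [subst: {e:=a, f:=Bool, g:=b} | 0 pending]
  -> decompose List: push (Bool -> d)~(Bool -> Int)
step 5: unify (Bool -> d) ~ (Bool -> Int)  [subst: {e:=a, f:=Bool, g:=b} | 0 pending]
  -> decompose arrow: push Bool~Bool, d~Int
step 6: unify Bool ~ Bool  [subst: {e:=a, f:=Bool, g:=b} | 1 pending]
  -> identical, skip
step 7: unify d ~ Int  [subst: {e:=a, f:=Bool, g:=b} | 0 pending]
  bind d := Int

Answer: d:=Int e:=a f:=Bool g:=b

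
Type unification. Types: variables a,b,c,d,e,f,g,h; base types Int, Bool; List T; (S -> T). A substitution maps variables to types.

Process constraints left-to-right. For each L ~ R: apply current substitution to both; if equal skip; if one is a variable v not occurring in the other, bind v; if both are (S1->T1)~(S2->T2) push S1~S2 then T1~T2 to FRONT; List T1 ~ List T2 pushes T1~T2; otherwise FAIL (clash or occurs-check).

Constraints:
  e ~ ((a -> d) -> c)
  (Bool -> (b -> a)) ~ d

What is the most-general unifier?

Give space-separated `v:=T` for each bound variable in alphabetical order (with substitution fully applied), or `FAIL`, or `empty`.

step 1: unify e ~ ((a -> d) -> c)  [subst: {-} | 1 pending]
  bind e := ((a -> d) -> c)
step 2: unify (Bool -> (b -> a)) ~ d  [subst: {e:=((a -> d) -> c)} | 0 pending]
  bind d := (Bool -> (b -> a))

Answer: d:=(Bool -> (b -> a)) e:=((a -> (Bool -> (b -> a))) -> c)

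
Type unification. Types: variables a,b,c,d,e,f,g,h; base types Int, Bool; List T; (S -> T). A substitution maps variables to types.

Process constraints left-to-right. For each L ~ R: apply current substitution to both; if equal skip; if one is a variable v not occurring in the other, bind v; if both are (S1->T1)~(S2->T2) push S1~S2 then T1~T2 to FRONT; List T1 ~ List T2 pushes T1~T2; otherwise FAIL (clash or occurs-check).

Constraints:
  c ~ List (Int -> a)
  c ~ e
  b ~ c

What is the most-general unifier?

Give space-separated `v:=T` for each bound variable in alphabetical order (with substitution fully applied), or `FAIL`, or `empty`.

step 1: unify c ~ List (Int -> a)  [subst: {-} | 2 pending]
  bind c := List (Int -> a)
step 2: unify List (Int -> a) ~ e  [subst: {c:=List (Int -> a)} | 1 pending]
  bind e := List (Int -> a)
step 3: unify b ~ List (Int -> a)  [subst: {c:=List (Int -> a), e:=List (Int -> a)} | 0 pending]
  bind b := List (Int -> a)

Answer: b:=List (Int -> a) c:=List (Int -> a) e:=List (Int -> a)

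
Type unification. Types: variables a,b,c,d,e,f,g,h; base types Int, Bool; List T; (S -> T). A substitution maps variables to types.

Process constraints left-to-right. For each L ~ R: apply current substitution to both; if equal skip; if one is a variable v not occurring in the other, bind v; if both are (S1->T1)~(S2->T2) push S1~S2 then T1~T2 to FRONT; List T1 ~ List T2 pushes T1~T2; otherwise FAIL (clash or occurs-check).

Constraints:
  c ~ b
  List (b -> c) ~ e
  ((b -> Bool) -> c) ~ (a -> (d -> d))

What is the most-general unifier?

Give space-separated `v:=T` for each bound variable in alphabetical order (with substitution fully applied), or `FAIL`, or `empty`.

Answer: a:=((d -> d) -> Bool) b:=(d -> d) c:=(d -> d) e:=List ((d -> d) -> (d -> d))

Derivation:
step 1: unify c ~ b  [subst: {-} | 2 pending]
  bind c := b
step 2: unify List (b -> b) ~ e  [subst: {c:=b} | 1 pending]
  bind e := List (b -> b)
step 3: unify ((b -> Bool) -> b) ~ (a -> (d -> d))  [subst: {c:=b, e:=List (b -> b)} | 0 pending]
  -> decompose arrow: push (b -> Bool)~a, b~(d -> d)
step 4: unify (b -> Bool) ~ a  [subst: {c:=b, e:=List (b -> b)} | 1 pending]
  bind a := (b -> Bool)
step 5: unify b ~ (d -> d)  [subst: {c:=b, e:=List (b -> b), a:=(b -> Bool)} | 0 pending]
  bind b := (d -> d)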